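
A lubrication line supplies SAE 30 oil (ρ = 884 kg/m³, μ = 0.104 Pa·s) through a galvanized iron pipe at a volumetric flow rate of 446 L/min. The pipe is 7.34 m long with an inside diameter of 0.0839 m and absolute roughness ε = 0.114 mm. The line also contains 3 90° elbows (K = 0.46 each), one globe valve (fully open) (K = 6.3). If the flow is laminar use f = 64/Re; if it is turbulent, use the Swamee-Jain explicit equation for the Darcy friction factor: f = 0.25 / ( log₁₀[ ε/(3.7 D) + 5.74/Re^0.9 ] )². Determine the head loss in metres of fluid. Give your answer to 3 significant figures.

Q = 446 L/min = 446/60000 = 0.007433 m³/s.
Cross-sectional area A = πD²/4 = π(0.0839)²/4 = 0.005529 m²; mean velocity V = Q/A = 0.007433/0.005529 = 1.345 m/s.
Reynolds number Re = ρVD/μ = 884 · 1.345 · 0.0839 / 0.104 = 958.9.
Re < 2300 → laminar flow, so f = 64/Re = 64/958.9 = 0.06675 (the turbulent correlation is not needed).
Total minor-loss coefficient ΣK = 3·0.46 + 1·6.3 = 7.68.
ΔP = [f·L/D + ΣK]·(ρV²/2) = [0.06675·7.34/0.0839 + 7.68]·(884·1.345²/2) = [5.839 + 7.68]·799 = 1.08e+04 Pa.
Head loss h_f = ΔP/(ρg) = 1.08e+04/(884·9.81) = 1.25 m.

h_f ≈ 1.25 m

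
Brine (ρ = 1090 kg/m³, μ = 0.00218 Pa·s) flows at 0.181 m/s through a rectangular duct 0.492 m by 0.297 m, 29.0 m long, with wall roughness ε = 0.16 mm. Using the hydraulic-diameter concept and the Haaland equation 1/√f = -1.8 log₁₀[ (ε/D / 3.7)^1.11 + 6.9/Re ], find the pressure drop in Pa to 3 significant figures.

ΔP ≈ 33.2 Pa

Hydraulic diameter D_h = 4A/P = 4·(0.492·0.297)/(2·(0.492+0.297)) = 0.5845/1.578 = 0.3704 m.
Re = ρVD_h/μ = 1090·0.181·0.3704/0.00218 = 3.352e+04.
ε/D_h = 0.00016/0.3704 = 0.000432; Haaland gives 1/√f = -1.8 log₁₀[4.31e-05+0.000206] = 6.487, so f = 0.02376.
ΔP = f(L/D_h)(ρV²/2) = 0.02376·29/0.3704·17.85 = 33.22 Pa.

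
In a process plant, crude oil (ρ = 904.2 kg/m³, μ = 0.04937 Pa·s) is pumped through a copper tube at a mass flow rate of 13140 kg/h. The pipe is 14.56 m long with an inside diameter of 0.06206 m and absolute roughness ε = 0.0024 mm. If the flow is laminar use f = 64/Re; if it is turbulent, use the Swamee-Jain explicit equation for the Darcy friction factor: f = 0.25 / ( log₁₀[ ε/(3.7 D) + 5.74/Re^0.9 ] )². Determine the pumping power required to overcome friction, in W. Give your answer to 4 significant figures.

ṁ = 13140 kg/h = 13140/3600 = 3.65 kg/s.
A = πD²/4 = π(0.06206)²/4 = 0.003025 m²; mean velocity V = ṁ/(ρA) = 3.65/(904.2 · 0.003025) = 1.334 m/s.
Reynolds number Re = ρVD/μ = 904.2 · 1.334 · 0.06206 / 0.0494 = 1517.
Re < 2300 → laminar flow, so f = 64/Re = 64/1517 = 0.04219 (the turbulent correlation is not needed).
Darcy-Weisbach: ΔP = f(L/D)(ρV²/2) = 0.04219·(14.56/0.06206)·(904.2·1.334²/2) = 0.04219·234.6·805.1 = 7970 Pa.
Q = ṁ/ρ = 3.65/904.2 = 0.004037 m³/s.
Pumping power P = QΔP = 0.004037·7970 = 32.173 W = 32.17 W.

P ≈ 32.17 W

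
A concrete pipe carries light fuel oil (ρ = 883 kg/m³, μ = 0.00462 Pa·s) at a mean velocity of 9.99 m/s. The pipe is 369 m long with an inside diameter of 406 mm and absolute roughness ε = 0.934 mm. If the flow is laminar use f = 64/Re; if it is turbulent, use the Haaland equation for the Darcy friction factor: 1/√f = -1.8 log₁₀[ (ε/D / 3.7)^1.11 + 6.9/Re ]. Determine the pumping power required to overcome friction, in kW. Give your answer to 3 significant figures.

Reynolds number Re = ρVD/μ = 883 · 9.99 · 0.406 / 0.00462 = 7.752e+05.
Re > 4000 → turbulent. Relative roughness ε/D = 0.000934/0.406 = 0.0023. Haaland: 1/√f = -1.8 log₁₀[(0.0023/3.7)^1.11 + 6.9/7.752e+05] = -1.8 log₁₀[0.000276 + 8.9e-06] = 6.382, so f = 0.02456.
Darcy-Weisbach: ΔP = f(L/D)(ρV²/2) = 0.02456·(369/0.406)·(883·9.99²/2) = 0.02456·908.9·4.406e+04 = 9.834e+05 Pa.
Q = V·A = 9.99·0.1295 = 1.293 m³/s.
Pumping power P = QΔP = 1.293·9.834e+05 = 1272000 W = 1270 kW.

P ≈ 1270 kW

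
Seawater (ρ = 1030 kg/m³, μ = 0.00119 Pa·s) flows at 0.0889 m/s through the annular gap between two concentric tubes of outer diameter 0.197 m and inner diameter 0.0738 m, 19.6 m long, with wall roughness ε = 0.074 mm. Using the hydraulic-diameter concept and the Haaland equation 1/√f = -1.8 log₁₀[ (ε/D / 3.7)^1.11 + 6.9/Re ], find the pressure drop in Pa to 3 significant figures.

ΔP ≈ 20.8 Pa

Hydraulic diameter D_h = 4A/P = D_o - D_i = 0.197 - 0.0738 = 0.1232 m.
Re = ρVD_h/μ = 1030·0.0889·0.1232/0.00119 = 9480.
ε/D_h = 7.4e-05/0.1232 = 0.000601; Haaland gives 1/√f = -1.8 log₁₀[6.22e-05+0.000728] = 5.584, so f = 0.03207.
ΔP = f(L/D_h)(ρV²/2) = 0.03207·19.6/0.1232·4.07 = 20.76 Pa.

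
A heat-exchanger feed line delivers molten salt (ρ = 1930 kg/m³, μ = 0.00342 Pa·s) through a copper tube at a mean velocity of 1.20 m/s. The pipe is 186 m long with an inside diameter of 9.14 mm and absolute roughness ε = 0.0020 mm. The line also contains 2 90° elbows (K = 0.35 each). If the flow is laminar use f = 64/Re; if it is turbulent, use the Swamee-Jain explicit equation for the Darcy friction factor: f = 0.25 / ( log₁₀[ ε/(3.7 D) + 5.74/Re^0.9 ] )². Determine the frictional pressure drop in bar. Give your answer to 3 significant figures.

ΔP ≈ 10.1 bar

Reynolds number Re = ρVD/μ = 1930 · 1.2 · 0.00914 / 0.00342 = 6190.
Re > 4000 → turbulent. Relative roughness ε/D = 2e-06/0.00914 = 0.000219. Swamee-Jain: f = 0.25/(log₁₀[0.000219/3.7 + 5.74/6190^0.9])² = 0.25/(log₁₀[5.91e-05 + 0.00222])² = 0.25/(-2.642)² = 0.03581.
Total minor-loss coefficient ΣK = 2·0.35 = 0.7.
ΔP = [f·L/D + ΣK]·(ρV²/2) = [0.03581·186/0.00914 + 0.7]·(1930·1.2²/2) = [728.8 + 0.7]·1390 = 1.014e+06 Pa.
ΔP = 1.014e+06 Pa = 10.1 bar.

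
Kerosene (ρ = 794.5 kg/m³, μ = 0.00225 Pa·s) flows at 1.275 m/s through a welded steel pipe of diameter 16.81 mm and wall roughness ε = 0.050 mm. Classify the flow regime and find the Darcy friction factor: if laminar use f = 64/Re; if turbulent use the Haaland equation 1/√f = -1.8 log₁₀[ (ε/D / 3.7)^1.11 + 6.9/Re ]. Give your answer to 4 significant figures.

Re = ρVD/μ = 794.5·1.275·0.01681/0.00225 = 7568.
Re > 4000 → turbulent. ε/D = 5e-05/0.01681 = 0.00297; Haaland: 1/√f = -1.8 log₁₀[0.000367 + 0.000912] = 5.208, so f = 0.03687.

f ≈ 0.03687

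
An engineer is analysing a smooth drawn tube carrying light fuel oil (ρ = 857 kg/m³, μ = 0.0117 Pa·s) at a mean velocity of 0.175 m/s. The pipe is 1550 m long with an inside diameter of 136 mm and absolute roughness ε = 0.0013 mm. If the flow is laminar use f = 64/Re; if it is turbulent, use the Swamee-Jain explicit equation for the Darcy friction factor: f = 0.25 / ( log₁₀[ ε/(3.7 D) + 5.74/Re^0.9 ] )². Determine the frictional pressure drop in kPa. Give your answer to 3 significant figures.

ΔP ≈ 5.49 kPa

Reynolds number Re = ρVD/μ = 857 · 0.175 · 0.136 / 0.0117 = 1743.
Re < 2300 → laminar flow, so f = 64/Re = 64/1743 = 0.03671 (the turbulent correlation is not needed).
Darcy-Weisbach: ΔP = f(L/D)(ρV²/2) = 0.03671·(1550/0.136)·(857·0.175²/2) = 0.03671·1.14e+04·13.12 = 5491 Pa.
ΔP = 5491 Pa = 5.49 kPa.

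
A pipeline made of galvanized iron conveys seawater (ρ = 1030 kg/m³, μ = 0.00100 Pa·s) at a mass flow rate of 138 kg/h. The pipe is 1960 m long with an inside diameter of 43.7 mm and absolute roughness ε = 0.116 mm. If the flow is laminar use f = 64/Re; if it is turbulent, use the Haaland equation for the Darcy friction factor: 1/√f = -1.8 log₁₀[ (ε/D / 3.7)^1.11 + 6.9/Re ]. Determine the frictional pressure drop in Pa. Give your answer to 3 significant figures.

ṁ = 138 kg/h = 138/3600 = 0.03833 kg/s.
A = πD²/4 = π(0.0437)²/4 = 0.0015 m²; mean velocity V = ṁ/(ρA) = 0.03833/(1030 · 0.0015) = 0.02481 m/s.
Reynolds number Re = ρVD/μ = 1030 · 0.02481 · 0.0437 / 0.001 = 1117.
Re < 2300 → laminar flow, so f = 64/Re = 64/1117 = 0.0573 (the turbulent correlation is not needed).
Darcy-Weisbach: ΔP = f(L/D)(ρV²/2) = 0.0573·(1960/0.0437)·(1030·0.02481²/2) = 0.0573·4.485e+04·0.3171 = 814.9 Pa.

ΔP ≈ 815 Pa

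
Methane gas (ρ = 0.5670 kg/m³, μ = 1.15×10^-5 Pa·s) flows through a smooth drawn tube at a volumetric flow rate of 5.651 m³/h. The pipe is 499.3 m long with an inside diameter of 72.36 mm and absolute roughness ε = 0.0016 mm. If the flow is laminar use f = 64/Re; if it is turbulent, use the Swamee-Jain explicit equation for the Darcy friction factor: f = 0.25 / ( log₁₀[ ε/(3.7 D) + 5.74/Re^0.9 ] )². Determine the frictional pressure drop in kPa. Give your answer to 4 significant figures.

Q = 5.651 m³/h = 5.651/3600 = 0.00157 m³/s.
Cross-sectional area A = πD²/4 = π(0.07236)²/4 = 0.004112 m²; mean velocity V = Q/A = 0.00157/0.004112 = 0.3817 m/s.
Reynolds number Re = ρVD/μ = 0.567 · 0.3817 · 0.07236 / 1.15e-05 = 1362.
Re < 2300 → laminar flow, so f = 64/Re = 64/1362 = 0.047 (the turbulent correlation is not needed).
Darcy-Weisbach: ΔP = f(L/D)(ρV²/2) = 0.047·(499.3/0.07236)·(0.567·0.3817²/2) = 0.047·6900·0.04131 = 13.4 Pa.
ΔP = 13.4 Pa = 0.01340 kPa.

ΔP ≈ 0.01340 kPa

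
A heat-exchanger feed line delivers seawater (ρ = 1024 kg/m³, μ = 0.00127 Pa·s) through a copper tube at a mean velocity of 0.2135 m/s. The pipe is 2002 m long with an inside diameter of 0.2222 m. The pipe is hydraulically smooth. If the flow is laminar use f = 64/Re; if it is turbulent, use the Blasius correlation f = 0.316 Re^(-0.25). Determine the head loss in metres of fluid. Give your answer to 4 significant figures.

Reynolds number Re = ρVD/μ = 1024 · 0.2135 · 0.2222 / 0.00127 = 3.825e+04.
Re > 4000 → turbulent. Smooth-pipe (Blasius): f = 0.316 Re^(-0.25) = 0.316/(3.825e+04)^0.25 = 0.0226.
Darcy-Weisbach: ΔP = f(L/D)(ρV²/2) = 0.0226·(2002/0.2222)·(1024·0.2135²/2) = 0.0226·9010·23.34 = 4751 Pa.
Head loss h_f = ΔP/(ρg) = 4751/(1024·9.81) = 0.4730 m.

h_f ≈ 0.4730 m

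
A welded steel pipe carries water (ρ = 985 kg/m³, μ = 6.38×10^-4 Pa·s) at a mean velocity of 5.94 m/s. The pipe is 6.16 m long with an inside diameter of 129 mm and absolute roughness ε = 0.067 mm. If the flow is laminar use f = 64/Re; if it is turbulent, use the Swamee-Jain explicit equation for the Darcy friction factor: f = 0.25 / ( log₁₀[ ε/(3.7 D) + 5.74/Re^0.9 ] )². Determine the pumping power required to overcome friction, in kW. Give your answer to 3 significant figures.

P ≈ 1.12 kW

Reynolds number Re = ρVD/μ = 985 · 5.94 · 0.129 / 0.000638 = 1.183e+06.
Re > 4000 → turbulent. Relative roughness ε/D = 6.7e-05/0.129 = 0.000519. Swamee-Jain: f = 0.25/(log₁₀[0.000519/3.7 + 5.74/1.183e+06^0.9])² = 0.25/(log₁₀[0.00014 + 1.96e-05])² = 0.25/(-3.796)² = 0.01735.
Darcy-Weisbach: ΔP = f(L/D)(ρV²/2) = 0.01735·(6.16/0.129)·(985·5.94²/2) = 0.01735·47.75·1.738e+04 = 1.44e+04 Pa.
Q = V·A = 5.94·0.01307 = 0.07763 m³/s.
Pumping power P = QΔP = 0.07763·1.44e+04 = 1118 W = 1.12 kW.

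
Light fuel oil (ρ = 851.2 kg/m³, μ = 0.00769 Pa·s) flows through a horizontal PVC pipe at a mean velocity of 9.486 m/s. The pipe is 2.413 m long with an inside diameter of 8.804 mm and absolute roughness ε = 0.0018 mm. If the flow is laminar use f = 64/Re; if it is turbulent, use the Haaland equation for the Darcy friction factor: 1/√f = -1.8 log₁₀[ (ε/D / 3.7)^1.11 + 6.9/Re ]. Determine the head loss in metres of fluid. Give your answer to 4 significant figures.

h_f ≈ 39.95 m

Reynolds number Re = ρVD/μ = 851.2 · 9.486 · 0.008804 / 0.00769 = 9244.
Re > 4000 → turbulent. Relative roughness ε/D = 1.8e-06/0.008804 = 0.000204. Haaland: 1/√f = -1.8 log₁₀[(0.000204/3.7)^1.11 + 6.9/9244] = -1.8 log₁₀[1.88e-05 + 0.000746] = 5.609, so f = 0.03178.
Darcy-Weisbach: ΔP = f(L/D)(ρV²/2) = 0.03178·(2.413/0.008804)·(851.2·9.486²/2) = 0.03178·274.1·3.83e+04 = 3.336e+05 Pa.
Head loss h_f = ΔP/(ρg) = 3.336e+05/(851.2·9.81) = 39.95 m.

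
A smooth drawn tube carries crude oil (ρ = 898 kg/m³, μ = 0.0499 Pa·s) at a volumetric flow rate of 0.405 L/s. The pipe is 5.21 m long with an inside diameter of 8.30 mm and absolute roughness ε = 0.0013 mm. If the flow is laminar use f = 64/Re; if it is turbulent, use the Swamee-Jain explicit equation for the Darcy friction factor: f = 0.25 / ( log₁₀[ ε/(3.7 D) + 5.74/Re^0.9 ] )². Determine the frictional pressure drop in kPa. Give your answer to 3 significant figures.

ΔP ≈ 904 kPa

Q = 0.405 L/s = 0.405/1000 = 0.000405 m³/s.
Cross-sectional area A = πD²/4 = π(0.0083)²/4 = 5.411e-05 m²; mean velocity V = Q/A = 0.000405/5.411e-05 = 7.485 m/s.
Reynolds number Re = ρVD/μ = 898 · 7.485 · 0.0083 / 0.0499 = 1118.
Re < 2300 → laminar flow, so f = 64/Re = 64/1118 = 0.05724 (the turbulent correlation is not needed).
Darcy-Weisbach: ΔP = f(L/D)(ρV²/2) = 0.05724·(5.21/0.0083)·(898·7.485²/2) = 0.05724·627.7·2.516e+04 = 9.039e+05 Pa.
ΔP = 9.039e+05 Pa = 904 kPa.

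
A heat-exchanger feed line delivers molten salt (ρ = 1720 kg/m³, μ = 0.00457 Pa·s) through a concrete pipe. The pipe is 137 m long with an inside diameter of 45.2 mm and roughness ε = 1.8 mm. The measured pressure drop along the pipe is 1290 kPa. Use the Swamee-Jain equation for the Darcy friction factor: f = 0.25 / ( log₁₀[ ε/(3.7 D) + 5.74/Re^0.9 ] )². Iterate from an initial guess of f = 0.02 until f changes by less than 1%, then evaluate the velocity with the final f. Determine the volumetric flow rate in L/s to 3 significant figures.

Rearranging Darcy-Weisbach: V = √(2·ΔP·D/(f·L·ρ)). With ε/D = 0.0018/0.0452 = 0.0398, iterate starting from f = 0.02:
  f = 0.02 → V = √(2·1.29e+06·0.0452/(0.02·137·1720)) = 4.974 m/s; Re = ρVD/μ = 8.462e+04; f → 0.0651
  f = 0.0651 → V = 2.757 m/s; Re = 4.69e+04; f → 0.06549
Converged (Δf/f < 1%). With the final f = 0.06549: V = √(2·1.29e+06·0.0452/(0.06549·137·1720)) = 2.749 m/s.
Q = V·A = 2.749·(π/4·0.0452²) = 0.004411 m³/s = 4.41 L/s.

Q ≈ 4.41 L/s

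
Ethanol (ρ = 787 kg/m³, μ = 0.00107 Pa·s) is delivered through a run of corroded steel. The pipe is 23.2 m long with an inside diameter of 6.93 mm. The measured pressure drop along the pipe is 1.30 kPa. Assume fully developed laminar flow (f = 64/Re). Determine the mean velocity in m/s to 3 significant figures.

For laminar flow, f = 64/Re with Re = ρVD/μ, so Darcy-Weisbach reduces to ΔP = 32μLV/D². Solving for V: V = ΔP·D²/(32μL) = 1300·(0.00693)²/(32·0.00107·23.2) = 0.07859 m/s.
Check: Re = ρVD/μ = 787·0.07859·0.00693/0.00107 = 400.6 < 2300, so the laminar assumption holds.

V ≈ 0.0786 m/s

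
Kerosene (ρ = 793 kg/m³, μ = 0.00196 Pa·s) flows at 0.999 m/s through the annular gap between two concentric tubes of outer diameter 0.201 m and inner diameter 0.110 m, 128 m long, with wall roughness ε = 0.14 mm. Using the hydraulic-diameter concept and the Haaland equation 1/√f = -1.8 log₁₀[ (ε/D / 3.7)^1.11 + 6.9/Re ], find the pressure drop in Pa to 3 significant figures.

ΔP ≈ 14500 Pa

Hydraulic diameter D_h = 4A/P = D_o - D_i = 0.201 - 0.11 = 0.091 m.
Re = ρVD_h/μ = 793·0.999·0.091/0.00196 = 3.678e+04.
ε/D_h = 0.00014/0.091 = 0.00154; Haaland gives 1/√f = -1.8 log₁₀[0.000177+0.000188] = 6.19, so f = 0.0261.
ΔP = f(L/D_h)(ρV²/2) = 0.0261·128/0.091·395.7 = 1.453e+04 Pa.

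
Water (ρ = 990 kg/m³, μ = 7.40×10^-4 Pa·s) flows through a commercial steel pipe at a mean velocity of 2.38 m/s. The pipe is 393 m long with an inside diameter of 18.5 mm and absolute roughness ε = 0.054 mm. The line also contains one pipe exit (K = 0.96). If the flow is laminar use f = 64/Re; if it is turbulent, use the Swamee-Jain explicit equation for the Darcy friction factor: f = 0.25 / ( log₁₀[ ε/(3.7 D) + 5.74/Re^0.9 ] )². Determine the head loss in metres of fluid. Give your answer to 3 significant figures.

h_f ≈ 175 m

Reynolds number Re = ρVD/μ = 990 · 2.38 · 0.0185 / 0.00074 = 5.89e+04.
Re > 4000 → turbulent. Relative roughness ε/D = 5.4e-05/0.0185 = 0.00292. Swamee-Jain: f = 0.25/(log₁₀[0.00292/3.7 + 5.74/5.89e+04^0.9])² = 0.25/(log₁₀[0.000789 + 0.000292])² = 0.25/(-2.966)² = 0.02842.
Total minor-loss coefficient ΣK = 1·0.96 = 0.96.
ΔP = [f·L/D + ΣK]·(ρV²/2) = [0.02842·393/0.0185 + 0.96]·(990·2.38²/2) = [603.7 + 0.96]·2804 = 1.695e+06 Pa.
Head loss h_f = ΔP/(ρg) = 1.695e+06/(990·9.81) = 175 m.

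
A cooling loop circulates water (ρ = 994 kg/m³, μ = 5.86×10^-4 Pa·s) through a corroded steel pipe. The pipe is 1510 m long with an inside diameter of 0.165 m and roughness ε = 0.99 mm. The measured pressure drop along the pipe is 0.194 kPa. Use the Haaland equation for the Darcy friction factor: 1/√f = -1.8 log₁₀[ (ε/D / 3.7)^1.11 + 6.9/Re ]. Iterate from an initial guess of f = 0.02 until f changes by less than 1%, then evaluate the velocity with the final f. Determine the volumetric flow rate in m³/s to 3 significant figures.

Q ≈ 7.07×10^-4 m³/s

Rearranging Darcy-Weisbach: V = √(2·ΔP·D/(f·L·ρ)). With ε/D = 0.00099/0.165 = 0.006, iterate starting from f = 0.02:
  f = 0.02 → V = √(2·194·0.165/(0.02·1510·994)) = 0.04618 m/s; Re = ρVD/μ = 1.293e+04; f → 0.03734
  f = 0.03734 → V = 0.0338 m/s; Re = 9459; f → 0.03894
  f = 0.03894 → V = 0.0331 m/s; Re = 9263; f → 0.03906
Converged (Δf/f < 1%). With the final f = 0.03906: V = √(2·194·0.165/(0.03906·1510·994)) = 0.03305 m/s.
Q = V·A = 0.03305·(π/4·0.165²) = 0.0007066 m³/s = 7.07×10^-4 m³/s.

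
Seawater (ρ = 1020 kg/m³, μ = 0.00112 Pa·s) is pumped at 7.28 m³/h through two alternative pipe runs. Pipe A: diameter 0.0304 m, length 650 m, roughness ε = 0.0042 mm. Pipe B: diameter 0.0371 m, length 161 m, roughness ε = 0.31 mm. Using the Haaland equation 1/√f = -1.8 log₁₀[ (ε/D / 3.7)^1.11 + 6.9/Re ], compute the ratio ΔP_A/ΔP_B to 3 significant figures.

Pipe A: V = Q/A = 0.002022/0.0007258 = 2.786 m/s; Re = 7.713e+04; ε/D = 0.000138; Haaland → f = 0.01936; ΔP_A = f(L/D)(ρV²/2) = 1.638e+06 Pa.
Pipe B: V = Q/A = 0.002022/0.001081 = 1.871 m/s; Re = 6.32e+04; ε/D = 0.00836; Haaland → f = 0.03675; ΔP_B = f(L/D)(ρV²/2) = 2.846e+05 Pa.
ΔP_A/ΔP_B = 1.638e+06/2.846e+05 = 5.76.

ΔP_A/ΔP_B ≈ 5.76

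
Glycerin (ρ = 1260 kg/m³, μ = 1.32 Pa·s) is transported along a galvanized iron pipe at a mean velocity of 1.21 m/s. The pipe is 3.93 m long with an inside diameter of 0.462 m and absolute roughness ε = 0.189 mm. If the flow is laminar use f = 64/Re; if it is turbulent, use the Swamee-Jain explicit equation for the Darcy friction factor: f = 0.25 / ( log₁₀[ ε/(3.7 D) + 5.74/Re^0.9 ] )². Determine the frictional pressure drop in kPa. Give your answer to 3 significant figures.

ΔP ≈ 0.941 kPa

Reynolds number Re = ρVD/μ = 1260 · 1.21 · 0.462 / 1.32 = 533.6.
Re < 2300 → laminar flow, so f = 64/Re = 64/533.6 = 0.1199 (the turbulent correlation is not needed).
Darcy-Weisbach: ΔP = f(L/D)(ρV²/2) = 0.1199·(3.93/0.462)·(1260·1.21²/2) = 0.1199·8.506·922.4 = 941.1 Pa.
ΔP = 941.1 Pa = 0.941 kPa.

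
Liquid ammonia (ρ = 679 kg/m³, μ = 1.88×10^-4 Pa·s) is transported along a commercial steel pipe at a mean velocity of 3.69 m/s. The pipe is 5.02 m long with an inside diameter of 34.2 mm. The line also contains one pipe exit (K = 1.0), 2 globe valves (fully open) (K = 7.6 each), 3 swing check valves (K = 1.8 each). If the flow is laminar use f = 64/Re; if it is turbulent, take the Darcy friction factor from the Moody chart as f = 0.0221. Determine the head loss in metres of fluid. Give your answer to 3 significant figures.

Reynolds number Re = ρVD/μ = 679 · 3.69 · 0.0342 / 0.000188 = 4.558e+05.
Re > 4000 → turbulent; use the Moody-chart value f = 0.0221.
Total minor-loss coefficient ΣK = 1·1 + 2·7.6 + 3·1.8 = 21.6.
ΔP = [f·L/D + ΣK]·(ρV²/2) = [0.0221·5.02/0.0342 + 21.6]·(679·3.69²/2) = [3.244 + 21.6]·4623 = 1.148e+05 Pa.
Head loss h_f = ΔP/(ρg) = 1.148e+05/(679·9.81) = 17.2 m.

h_f ≈ 17.2 m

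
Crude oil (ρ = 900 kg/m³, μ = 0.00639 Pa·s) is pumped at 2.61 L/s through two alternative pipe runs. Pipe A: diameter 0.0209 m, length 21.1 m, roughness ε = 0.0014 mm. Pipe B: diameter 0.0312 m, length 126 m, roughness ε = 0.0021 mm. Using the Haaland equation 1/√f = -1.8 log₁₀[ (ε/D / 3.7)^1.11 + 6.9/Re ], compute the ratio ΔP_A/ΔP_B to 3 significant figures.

Pipe A: V = Q/A = 0.00261/0.0003431 = 7.608 m/s; Re = 2.239e+04; ε/D = 6.7e-05; Haaland → f = 0.02514; ΔP_A = f(L/D)(ρV²/2) = 6.611e+05 Pa.
Pipe B: V = Q/A = 0.00261/0.0007645 = 3.414 m/s; Re = 1.5e+04; ε/D = 6.73e-05; Haaland → f = 0.0278; ΔP_B = f(L/D)(ρV²/2) = 5.887e+05 Pa.
ΔP_A/ΔP_B = 6.611e+05/5.887e+05 = 1.12.

ΔP_A/ΔP_B ≈ 1.12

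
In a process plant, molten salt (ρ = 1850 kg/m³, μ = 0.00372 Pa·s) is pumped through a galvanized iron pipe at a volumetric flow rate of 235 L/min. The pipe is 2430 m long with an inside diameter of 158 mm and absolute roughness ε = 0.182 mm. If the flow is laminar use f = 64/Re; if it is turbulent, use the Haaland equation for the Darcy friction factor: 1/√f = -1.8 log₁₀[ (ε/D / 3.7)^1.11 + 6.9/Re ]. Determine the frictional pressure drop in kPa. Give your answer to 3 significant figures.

ΔP ≈ 16.6 kPa

Q = 235 L/min = 235/60000 = 0.003917 m³/s.
Cross-sectional area A = πD²/4 = π(0.158)²/4 = 0.01961 m²; mean velocity V = Q/A = 0.003917/0.01961 = 0.1998 m/s.
Reynolds number Re = ρVD/μ = 1850 · 0.1998 · 0.158 / 0.00372 = 1.57e+04.
Re > 4000 → turbulent. Relative roughness ε/D = 0.000182/0.158 = 0.00115. Haaland: 1/√f = -1.8 log₁₀[(0.00115/3.7)^1.11 + 6.9/1.57e+04] = -1.8 log₁₀[0.000128 + 0.00044] = 5.843, so f = 0.02929.
Darcy-Weisbach: ΔP = f(L/D)(ρV²/2) = 0.02929·(2430/0.158)·(1850·0.1998²/2) = 0.02929·1.538e+04·36.91 = 1.663e+04 Pa.
ΔP = 1.663e+04 Pa = 16.6 kPa.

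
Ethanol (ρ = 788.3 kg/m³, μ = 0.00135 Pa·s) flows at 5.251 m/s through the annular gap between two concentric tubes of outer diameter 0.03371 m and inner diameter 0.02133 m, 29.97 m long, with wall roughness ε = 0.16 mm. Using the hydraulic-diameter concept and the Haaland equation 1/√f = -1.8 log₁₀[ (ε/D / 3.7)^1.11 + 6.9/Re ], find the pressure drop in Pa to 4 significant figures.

ΔP ≈ 1125000 Pa

Hydraulic diameter D_h = 4A/P = D_o - D_i = 0.03371 - 0.02133 = 0.01238 m.
Re = ρVD_h/μ = 788.3·5.251·0.01238/0.00135 = 3.796e+04.
ε/D_h = 0.00016/0.01238 = 0.0129; Haaland gives 1/√f = -1.8 log₁₀[0.00187+0.000182] = 4.836, so f = 0.04275.
ΔP = f(L/D_h)(ρV²/2) = 0.04275·29.97/0.01238·1.087e+04 = 1.125e+06 Pa.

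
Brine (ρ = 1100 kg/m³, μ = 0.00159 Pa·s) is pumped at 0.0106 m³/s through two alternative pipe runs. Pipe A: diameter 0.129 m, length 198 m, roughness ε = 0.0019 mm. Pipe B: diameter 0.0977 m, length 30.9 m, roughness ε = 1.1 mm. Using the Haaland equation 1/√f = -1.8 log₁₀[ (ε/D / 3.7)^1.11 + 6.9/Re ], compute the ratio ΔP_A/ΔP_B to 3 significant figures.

ΔP_A/ΔP_B ≈ 0.762

Pipe A: V = Q/A = 0.0106/0.01307 = 0.811 m/s; Re = 7.238e+04; ε/D = 1.47e-05; Haaland → f = 0.01914; ΔP_A = f(L/D)(ρV²/2) = 1.063e+04 Pa.
Pipe B: V = Q/A = 0.0106/0.007497 = 1.414 m/s; Re = 9.557e+04; ε/D = 0.0113; Haaland → f = 0.0401; ΔP_B = f(L/D)(ρV²/2) = 1.394e+04 Pa.
ΔP_A/ΔP_B = 1.063e+04/1.394e+04 = 0.762.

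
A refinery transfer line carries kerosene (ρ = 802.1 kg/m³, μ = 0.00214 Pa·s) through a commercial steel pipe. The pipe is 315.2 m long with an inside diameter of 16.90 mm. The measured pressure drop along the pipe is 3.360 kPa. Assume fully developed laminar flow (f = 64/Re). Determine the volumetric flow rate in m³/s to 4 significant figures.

Q ≈ 9.973×10^-6 m³/s

For laminar flow, f = 64/Re with Re = ρVD/μ, so Darcy-Weisbach reduces to ΔP = 32μLV/D². Solving for V: V = ΔP·D²/(32μL) = 3360·(0.0169)²/(32·0.00214·315.2) = 0.04446 m/s.
Check: Re = ρVD/μ = 802.1·0.04446·0.0169/0.00214 = 281.6 < 2300, so the laminar assumption holds.
Q = V·A = 0.04446·(π/4·0.0169²) = 9.973e-06 m³/s = 9.973×10^-6 m³/s.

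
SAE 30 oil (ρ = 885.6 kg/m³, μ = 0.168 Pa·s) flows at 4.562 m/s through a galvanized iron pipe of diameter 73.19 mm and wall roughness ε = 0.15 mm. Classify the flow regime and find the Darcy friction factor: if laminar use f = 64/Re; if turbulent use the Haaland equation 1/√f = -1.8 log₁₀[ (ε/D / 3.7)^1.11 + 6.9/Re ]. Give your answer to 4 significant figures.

Re = ρVD/μ = 885.6·4.562·0.07319/0.168 = 1760.
Re < 2300 → laminar, so f = 64/Re = 0.03636 (roughness is irrelevant in laminar flow).

f ≈ 0.03636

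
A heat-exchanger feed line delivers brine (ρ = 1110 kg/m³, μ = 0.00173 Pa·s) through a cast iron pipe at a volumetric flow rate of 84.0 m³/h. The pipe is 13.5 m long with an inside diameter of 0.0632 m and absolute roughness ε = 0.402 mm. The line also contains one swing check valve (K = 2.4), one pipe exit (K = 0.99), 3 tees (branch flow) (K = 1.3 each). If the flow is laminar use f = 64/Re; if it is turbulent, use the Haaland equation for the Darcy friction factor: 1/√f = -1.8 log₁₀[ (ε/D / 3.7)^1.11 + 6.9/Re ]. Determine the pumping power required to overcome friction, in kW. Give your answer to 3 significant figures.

P ≈ 10.3 kW

Q = 84.0 m³/h = 84.0/3600 = 0.02333 m³/s.
Cross-sectional area A = πD²/4 = π(0.0632)²/4 = 0.003137 m²; mean velocity V = Q/A = 0.02333/0.003137 = 7.438 m/s.
Reynolds number Re = ρVD/μ = 1110 · 7.438 · 0.0632 / 0.00173 = 3.016e+05.
Re > 4000 → turbulent. Relative roughness ε/D = 0.000402/0.0632 = 0.00636. Haaland: 1/√f = -1.8 log₁₀[(0.00636/3.7)^1.11 + 6.9/3.016e+05] = -1.8 log₁₀[0.000853 + 2.29e-05] = 5.503, so f = 0.03302.
Total minor-loss coefficient ΣK = 1·2.4 + 1·0.99 + 3·1.3 = 7.29.
ΔP = [f·L/D + ΣK]·(ρV²/2) = [0.03302·13.5/0.0632 + 7.29]·(1110·7.438²/2) = [7.053 + 7.29]·3.07e+04 = 4.404e+05 Pa.
Pumping power P = QΔP = 0.02333·4.404e+05 = 10280 W = 10.3 kW.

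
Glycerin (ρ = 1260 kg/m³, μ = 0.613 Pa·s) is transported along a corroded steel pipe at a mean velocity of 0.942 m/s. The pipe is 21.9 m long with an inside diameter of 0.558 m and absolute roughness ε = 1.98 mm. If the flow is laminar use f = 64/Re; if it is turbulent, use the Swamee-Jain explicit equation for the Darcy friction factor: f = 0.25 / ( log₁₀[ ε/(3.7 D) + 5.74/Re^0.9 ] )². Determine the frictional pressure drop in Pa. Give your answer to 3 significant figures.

Reynolds number Re = ρVD/μ = 1260 · 0.942 · 0.558 / 0.613 = 1080.
Re < 2300 → laminar flow, so f = 64/Re = 64/1080 = 0.05924 (the turbulent correlation is not needed).
Darcy-Weisbach: ΔP = f(L/D)(ρV²/2) = 0.05924·(21.9/0.558)·(1260·0.942²/2) = 0.05924·39.25·559 = 1300 Pa.

ΔP ≈ 1300 Pa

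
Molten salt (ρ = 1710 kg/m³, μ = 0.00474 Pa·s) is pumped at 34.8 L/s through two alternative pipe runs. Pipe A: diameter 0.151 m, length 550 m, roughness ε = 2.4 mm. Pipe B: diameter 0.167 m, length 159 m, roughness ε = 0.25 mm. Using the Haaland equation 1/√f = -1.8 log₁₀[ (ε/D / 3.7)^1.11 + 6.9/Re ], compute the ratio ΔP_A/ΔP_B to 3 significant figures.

Pipe A: V = Q/A = 0.0348/0.01791 = 1.943 m/s; Re = 1.059e+05; ε/D = 0.0159; Haaland → f = 0.04512; ΔP_A = f(L/D)(ρV²/2) = 5.306e+05 Pa.
Pipe B: V = Q/A = 0.0348/0.0219 = 1.589 m/s; Re = 9.572e+04; ε/D = 0.0015; Haaland → f = 0.02364; ΔP_B = f(L/D)(ρV²/2) = 4.856e+04 Pa.
ΔP_A/ΔP_B = 5.306e+05/4.856e+04 = 10.9.

ΔP_A/ΔP_B ≈ 10.9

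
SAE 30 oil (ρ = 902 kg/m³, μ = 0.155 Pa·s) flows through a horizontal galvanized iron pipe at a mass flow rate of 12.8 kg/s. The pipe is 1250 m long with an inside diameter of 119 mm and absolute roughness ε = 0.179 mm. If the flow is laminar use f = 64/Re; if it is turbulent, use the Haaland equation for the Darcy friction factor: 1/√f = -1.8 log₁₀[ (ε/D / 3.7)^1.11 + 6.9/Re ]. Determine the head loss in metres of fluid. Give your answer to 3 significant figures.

h_f ≈ 63.1 m

A = πD²/4 = π(0.119)²/4 = 0.01112 m²; mean velocity V = ṁ/(ρA) = 12.8/(902 · 0.01112) = 1.276 m/s.
Reynolds number Re = ρVD/μ = 902 · 1.276 · 0.119 / 0.155 = 883.6.
Re < 2300 → laminar flow, so f = 64/Re = 64/883.6 = 0.07243 (the turbulent correlation is not needed).
Darcy-Weisbach: ΔP = f(L/D)(ρV²/2) = 0.07243·(1250/0.119)·(902·1.276²/2) = 0.07243·1.05e+04·734.2 = 5.586e+05 Pa.
Head loss h_f = ΔP/(ρg) = 5.586e+05/(902·9.81) = 63.1 m.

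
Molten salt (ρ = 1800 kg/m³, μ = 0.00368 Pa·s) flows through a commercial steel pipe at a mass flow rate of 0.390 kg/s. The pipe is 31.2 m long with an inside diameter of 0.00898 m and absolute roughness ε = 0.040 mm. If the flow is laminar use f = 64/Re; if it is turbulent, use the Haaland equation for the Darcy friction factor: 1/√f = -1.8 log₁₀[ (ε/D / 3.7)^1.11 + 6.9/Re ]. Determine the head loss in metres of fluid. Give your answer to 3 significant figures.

h_f ≈ 71.8 m

A = πD²/4 = π(0.00898)²/4 = 6.333e-05 m²; mean velocity V = ṁ/(ρA) = 0.39/(1800 · 6.333e-05) = 3.421 m/s.
Reynolds number Re = ρVD/μ = 1800 · 3.421 · 0.00898 / 0.00368 = 1.503e+04.
Re > 4000 → turbulent. Relative roughness ε/D = 4e-05/0.00898 = 0.00445. Haaland: 1/√f = -1.8 log₁₀[(0.00445/3.7)^1.11 + 6.9/1.503e+04] = -1.8 log₁₀[0.000575 + 0.000459] = 5.374, so f = 0.03463.
Darcy-Weisbach: ΔP = f(L/D)(ρV²/2) = 0.03463·(31.2/0.00898)·(1800·3.421²/2) = 0.03463·3474·1.053e+04 = 1.267e+06 Pa.
Head loss h_f = ΔP/(ρg) = 1.267e+06/(1800·9.81) = 71.8 m.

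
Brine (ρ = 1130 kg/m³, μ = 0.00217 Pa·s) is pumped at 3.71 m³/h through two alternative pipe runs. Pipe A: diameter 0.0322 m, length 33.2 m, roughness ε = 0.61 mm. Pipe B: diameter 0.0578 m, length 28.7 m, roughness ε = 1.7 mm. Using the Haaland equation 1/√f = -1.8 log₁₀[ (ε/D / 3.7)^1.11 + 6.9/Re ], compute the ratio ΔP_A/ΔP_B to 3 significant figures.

ΔP_A/ΔP_B ≈ 18.0

Pipe A: V = Q/A = 0.001031/0.0008143 = 1.266 m/s; Re = 2.122e+04; ε/D = 0.0189; Haaland → f = 0.04954; ΔP_A = f(L/D)(ρV²/2) = 4.622e+04 Pa.
Pipe B: V = Q/A = 0.001031/0.002624 = 0.3928 m/s; Re = 1.182e+04; ε/D = 0.0294; Haaland → f = 0.0594; ΔP_B = f(L/D)(ρV²/2) = 2571 Pa.
ΔP_A/ΔP_B = 4.622e+04/2571 = 18.0.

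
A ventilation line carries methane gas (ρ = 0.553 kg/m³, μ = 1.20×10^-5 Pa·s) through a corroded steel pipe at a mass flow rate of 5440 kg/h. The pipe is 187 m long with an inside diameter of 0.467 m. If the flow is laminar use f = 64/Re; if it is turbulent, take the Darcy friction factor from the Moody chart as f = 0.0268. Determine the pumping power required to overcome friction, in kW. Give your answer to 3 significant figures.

P ≈ 2.06 kW

ṁ = 5440 kg/h = 5440/3600 = 1.511 kg/s.
A = πD²/4 = π(0.467)²/4 = 0.1713 m²; mean velocity V = ṁ/(ρA) = 1.511/(0.553 · 0.1713) = 15.95 m/s.
Reynolds number Re = ρVD/μ = 0.553 · 15.95 · 0.467 / 1.2e-05 = 3.433e+05.
Re > 4000 → turbulent; use the Moody-chart value f = 0.0268.
Darcy-Weisbach: ΔP = f(L/D)(ρV²/2) = 0.0268·(187/0.467)·(0.553·15.95²/2) = 0.0268·400.4·70.37 = 755.2 Pa.
Q = ṁ/ρ = 1.511/0.553 = 2.733 m³/s.
Pumping power P = QΔP = 2.733·755.2 = 2064 W = 2.06 kW.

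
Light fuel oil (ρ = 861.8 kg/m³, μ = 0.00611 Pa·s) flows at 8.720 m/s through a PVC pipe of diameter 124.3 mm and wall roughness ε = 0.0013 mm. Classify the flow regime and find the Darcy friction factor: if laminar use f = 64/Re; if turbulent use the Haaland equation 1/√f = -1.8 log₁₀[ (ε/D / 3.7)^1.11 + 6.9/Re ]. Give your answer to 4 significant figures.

Re = ρVD/μ = 861.8·8.72·0.1243/0.00611 = 1.529e+05.
Re > 4000 → turbulent. ε/D = 1.3e-06/0.1243 = 1.05e-05; Haaland: 1/√f = -1.8 log₁₀[6.93e-07 + 4.51e-05] = 7.81, so f = 0.01639.

f ≈ 0.01639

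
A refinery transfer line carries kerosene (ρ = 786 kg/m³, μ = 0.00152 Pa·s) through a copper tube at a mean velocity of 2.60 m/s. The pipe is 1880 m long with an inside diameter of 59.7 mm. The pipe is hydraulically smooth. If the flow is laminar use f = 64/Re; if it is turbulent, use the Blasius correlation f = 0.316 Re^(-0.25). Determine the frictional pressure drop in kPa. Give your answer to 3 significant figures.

Reynolds number Re = ρVD/μ = 786 · 2.6 · 0.0597 / 0.00152 = 8.027e+04.
Re > 4000 → turbulent. Smooth-pipe (Blasius): f = 0.316 Re^(-0.25) = 0.316/(8.027e+04)^0.25 = 0.01877.
Darcy-Weisbach: ΔP = f(L/D)(ρV²/2) = 0.01877·(1880/0.0597)·(786·2.6²/2) = 0.01877·3.149e+04·2657 = 1.571e+06 Pa.
ΔP = 1.571e+06 Pa = 1570 kPa.

ΔP ≈ 1570 kPa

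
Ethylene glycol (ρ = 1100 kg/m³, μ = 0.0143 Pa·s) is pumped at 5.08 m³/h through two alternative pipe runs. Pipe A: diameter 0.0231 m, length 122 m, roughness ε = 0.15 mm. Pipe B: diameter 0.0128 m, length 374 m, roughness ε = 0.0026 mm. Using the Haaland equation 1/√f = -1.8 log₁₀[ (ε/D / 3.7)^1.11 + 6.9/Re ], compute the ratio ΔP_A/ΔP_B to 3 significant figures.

ΔP_A/ΔP_B ≈ 0.0238

Pipe A: V = Q/A = 0.001411/0.0004191 = 3.367 m/s; Re = 5983; ε/D = 0.00649; Haaland → f = 0.04255; ΔP_A = f(L/D)(ρV²/2) = 1.401e+06 Pa.
Pipe B: V = Q/A = 0.001411/0.0001287 = 10.97 m/s; Re = 1.08e+04; ε/D = 0.000203; Haaland → f = 0.03048; ΔP_B = f(L/D)(ρV²/2) = 5.891e+07 Pa.
ΔP_A/ΔP_B = 1.401e+06/5.891e+07 = 0.0238.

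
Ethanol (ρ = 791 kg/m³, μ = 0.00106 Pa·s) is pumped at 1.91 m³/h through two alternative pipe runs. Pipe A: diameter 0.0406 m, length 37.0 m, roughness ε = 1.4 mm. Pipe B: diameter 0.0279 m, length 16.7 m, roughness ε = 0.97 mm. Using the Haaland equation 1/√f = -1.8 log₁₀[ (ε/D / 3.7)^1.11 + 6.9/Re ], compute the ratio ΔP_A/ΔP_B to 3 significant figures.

ΔP_A/ΔP_B ≈ 0.342

Pipe A: V = Q/A = 0.0005306/0.001295 = 0.4098 m/s; Re = 1.242e+04; ε/D = 0.0345; Haaland → f = 0.06304; ΔP_A = f(L/D)(ρV²/2) = 3816 Pa.
Pipe B: V = Q/A = 0.0005306/0.0006114 = 0.8678 m/s; Re = 1.807e+04; ε/D = 0.0348; Haaland → f = 0.06254; ΔP_B = f(L/D)(ρV²/2) = 1.115e+04 Pa.
ΔP_A/ΔP_B = 3816/1.115e+04 = 0.342.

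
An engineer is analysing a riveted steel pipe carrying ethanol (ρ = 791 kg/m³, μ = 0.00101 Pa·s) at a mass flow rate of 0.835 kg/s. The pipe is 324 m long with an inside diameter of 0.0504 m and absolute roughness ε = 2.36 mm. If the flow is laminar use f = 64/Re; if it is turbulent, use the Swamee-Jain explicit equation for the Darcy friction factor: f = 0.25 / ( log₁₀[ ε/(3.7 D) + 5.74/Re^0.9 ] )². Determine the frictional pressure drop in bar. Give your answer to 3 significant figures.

A = πD²/4 = π(0.0504)²/4 = 0.001995 m²; mean velocity V = ṁ/(ρA) = 0.835/(791 · 0.001995) = 0.5291 m/s.
Reynolds number Re = ρVD/μ = 791 · 0.5291 · 0.0504 / 0.00101 = 2.089e+04.
Re > 4000 → turbulent. Relative roughness ε/D = 0.00236/0.0504 = 0.0468. Swamee-Jain: f = 0.25/(log₁₀[0.0468/3.7 + 5.74/2.089e+04^0.9])² = 0.25/(log₁₀[0.0127 + 0.000743])² = 0.25/(-1.873)² = 0.07127.
Darcy-Weisbach: ΔP = f(L/D)(ρV²/2) = 0.07127·(324/0.0504)·(791·0.5291²/2) = 0.07127·6429·110.7 = 5.073e+04 Pa.
ΔP = 5.073e+04 Pa = 0.507 bar.

ΔP ≈ 0.507 bar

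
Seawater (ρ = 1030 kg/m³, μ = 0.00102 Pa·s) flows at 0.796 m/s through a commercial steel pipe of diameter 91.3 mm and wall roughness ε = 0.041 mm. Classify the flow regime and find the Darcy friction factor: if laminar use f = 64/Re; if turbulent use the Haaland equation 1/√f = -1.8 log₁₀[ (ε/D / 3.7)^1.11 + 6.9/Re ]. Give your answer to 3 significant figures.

f ≈ 0.0207

Re = ρVD/μ = 1030·0.796·0.0913/0.00102 = 7.339e+04.
Re > 4000 → turbulent. ε/D = 4.1e-05/0.0913 = 0.000449; Haaland: 1/√f = -1.8 log₁₀[4.5e-05 + 9.4e-05] = 6.942, so f = 0.02075.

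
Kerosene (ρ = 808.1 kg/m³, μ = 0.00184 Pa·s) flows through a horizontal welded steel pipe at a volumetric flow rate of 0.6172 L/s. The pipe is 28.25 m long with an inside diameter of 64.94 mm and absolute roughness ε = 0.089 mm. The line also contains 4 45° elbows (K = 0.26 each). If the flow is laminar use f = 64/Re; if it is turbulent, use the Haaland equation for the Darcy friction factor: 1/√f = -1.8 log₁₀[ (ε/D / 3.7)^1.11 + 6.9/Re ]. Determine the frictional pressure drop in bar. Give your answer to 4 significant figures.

ΔP ≈ 0.002485 bar

Q = 0.6172 L/s = 0.6172/1000 = 0.0006172 m³/s.
Cross-sectional area A = πD²/4 = π(0.06494)²/4 = 0.003312 m²; mean velocity V = Q/A = 0.0006172/0.003312 = 0.1863 m/s.
Reynolds number Re = ρVD/μ = 808.1 · 0.1863 · 0.06494 / 0.00184 = 5315.
Re > 4000 → turbulent. Relative roughness ε/D = 8.9e-05/0.06494 = 0.00137. Haaland: 1/√f = -1.8 log₁₀[(0.00137/3.7)^1.11 + 6.9/5315] = -1.8 log₁₀[0.000155 + 0.0013] = 5.108, so f = 0.03833.
Total minor-loss coefficient ΣK = 4·0.26 = 1.04.
ΔP = [f·L/D + ΣK]·(ρV²/2) = [0.03833·28.25/0.06494 + 1.04]·(808.1·0.1863²/2) = [16.68 + 1.04]·14.03 = 248.5 Pa.
ΔP = 248.5 Pa = 0.002485 bar.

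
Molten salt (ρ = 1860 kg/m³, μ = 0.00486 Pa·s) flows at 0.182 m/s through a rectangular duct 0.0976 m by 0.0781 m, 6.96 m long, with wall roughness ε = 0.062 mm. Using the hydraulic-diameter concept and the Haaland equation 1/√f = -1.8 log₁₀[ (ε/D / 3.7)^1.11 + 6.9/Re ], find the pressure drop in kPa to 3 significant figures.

ΔP ≈ 0.0898 kPa

Hydraulic diameter D_h = 4A/P = 4·(0.0976·0.0781)/(2·(0.0976+0.0781)) = 0.03049/0.3514 = 0.08677 m.
Re = ρVD_h/μ = 1860·0.182·0.08677/0.00486 = 6044.
ε/D_h = 6.2e-05/0.08677 = 0.000715; Haaland gives 1/√f = -1.8 log₁₀[7.54e-05+0.00114] = 5.246, so f = 0.03633.
ΔP = f(L/D_h)(ρV²/2) = 0.03633·6.96/0.08677·30.81 = 89.77 Pa.
ΔP = 0.0898 kPa.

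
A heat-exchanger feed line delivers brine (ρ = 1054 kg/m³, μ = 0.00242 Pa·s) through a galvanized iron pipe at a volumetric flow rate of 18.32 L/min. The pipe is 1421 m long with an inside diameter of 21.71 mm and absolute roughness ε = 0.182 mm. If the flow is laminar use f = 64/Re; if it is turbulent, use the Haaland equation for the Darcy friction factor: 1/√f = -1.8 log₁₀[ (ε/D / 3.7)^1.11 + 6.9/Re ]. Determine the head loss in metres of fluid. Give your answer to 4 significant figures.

h_f ≈ 96.85 m

Q = 18.32 L/min = 18.32/60000 = 0.0003053 m³/s.
Cross-sectional area A = πD²/4 = π(0.02171)²/4 = 0.0003702 m²; mean velocity V = Q/A = 0.0003053/0.0003702 = 0.8248 m/s.
Reynolds number Re = ρVD/μ = 1054 · 0.8248 · 0.02171 / 0.00242 = 7799.
Re > 4000 → turbulent. Relative roughness ε/D = 0.000182/0.02171 = 0.00838. Haaland: 1/√f = -1.8 log₁₀[(0.00838/3.7)^1.11 + 6.9/7799] = -1.8 log₁₀[0.00116 + 0.000885] = 4.841, so f = 0.04267.
Darcy-Weisbach: ΔP = f(L/D)(ρV²/2) = 0.04267·(1421/0.02171)·(1054·0.8248²/2) = 0.04267·6.545e+04·358.5 = 1.001e+06 Pa.
Head loss h_f = ΔP/(ρg) = 1.001e+06/(1054·9.81) = 96.85 m.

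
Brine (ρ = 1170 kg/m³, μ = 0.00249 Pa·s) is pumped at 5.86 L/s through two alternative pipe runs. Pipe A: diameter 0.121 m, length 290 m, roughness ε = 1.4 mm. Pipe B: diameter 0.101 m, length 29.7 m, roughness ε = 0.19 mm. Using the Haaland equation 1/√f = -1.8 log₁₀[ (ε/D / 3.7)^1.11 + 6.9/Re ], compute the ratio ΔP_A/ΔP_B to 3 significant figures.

ΔP_A/ΔP_B ≈ 6.09

Pipe A: V = Q/A = 0.00586/0.0115 = 0.5096 m/s; Re = 2.897e+04; ε/D = 0.0116; Haaland → f = 0.04165; ΔP_A = f(L/D)(ρV²/2) = 1.517e+04 Pa.
Pipe B: V = Q/A = 0.00586/0.008012 = 0.7314 m/s; Re = 3.471e+04; ε/D = 0.00188; Haaland → f = 0.02706; ΔP_B = f(L/D)(ρV²/2) = 2490 Pa.
ΔP_A/ΔP_B = 1.517e+04/2490 = 6.09.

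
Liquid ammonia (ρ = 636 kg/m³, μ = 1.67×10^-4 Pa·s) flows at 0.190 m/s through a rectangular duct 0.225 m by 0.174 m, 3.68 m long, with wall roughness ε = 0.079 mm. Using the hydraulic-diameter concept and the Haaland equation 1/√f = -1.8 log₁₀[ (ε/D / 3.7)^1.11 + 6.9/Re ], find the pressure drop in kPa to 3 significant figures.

ΔP ≈ 0.00404 kPa

Hydraulic diameter D_h = 4A/P = 4·(0.225·0.174)/(2·(0.225+0.174)) = 0.1566/0.798 = 0.1962 m.
Re = ρVD_h/μ = 636·0.19·0.1962/0.000167 = 1.42e+05.
ε/D_h = 7.9e-05/0.1962 = 0.000403; Haaland gives 1/√f = -1.8 log₁₀[3.99e-05+4.86e-05] = 7.296, so f = 0.01879.
ΔP = f(L/D_h)(ρV²/2) = 0.01879·3.68/0.1962·11.48 = 4.044 Pa.
ΔP = 0.00404 kPa.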